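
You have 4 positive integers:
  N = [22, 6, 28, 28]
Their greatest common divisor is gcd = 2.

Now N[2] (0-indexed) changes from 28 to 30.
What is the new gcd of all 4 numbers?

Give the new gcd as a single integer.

Answer: 2

Derivation:
Numbers: [22, 6, 28, 28], gcd = 2
Change: index 2, 28 -> 30
gcd of the OTHER numbers (without index 2): gcd([22, 6, 28]) = 2
New gcd = gcd(g_others, new_val) = gcd(2, 30) = 2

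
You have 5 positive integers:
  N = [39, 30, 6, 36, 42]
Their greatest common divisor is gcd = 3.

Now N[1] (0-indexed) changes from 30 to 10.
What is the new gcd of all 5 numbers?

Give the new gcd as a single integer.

Numbers: [39, 30, 6, 36, 42], gcd = 3
Change: index 1, 30 -> 10
gcd of the OTHER numbers (without index 1): gcd([39, 6, 36, 42]) = 3
New gcd = gcd(g_others, new_val) = gcd(3, 10) = 1

Answer: 1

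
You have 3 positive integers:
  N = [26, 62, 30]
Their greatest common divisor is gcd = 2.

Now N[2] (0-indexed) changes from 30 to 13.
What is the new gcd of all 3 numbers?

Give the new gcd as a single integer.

Answer: 1

Derivation:
Numbers: [26, 62, 30], gcd = 2
Change: index 2, 30 -> 13
gcd of the OTHER numbers (without index 2): gcd([26, 62]) = 2
New gcd = gcd(g_others, new_val) = gcd(2, 13) = 1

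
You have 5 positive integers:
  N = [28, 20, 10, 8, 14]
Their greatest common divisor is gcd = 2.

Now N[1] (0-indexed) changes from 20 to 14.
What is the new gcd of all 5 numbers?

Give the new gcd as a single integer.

Numbers: [28, 20, 10, 8, 14], gcd = 2
Change: index 1, 20 -> 14
gcd of the OTHER numbers (without index 1): gcd([28, 10, 8, 14]) = 2
New gcd = gcd(g_others, new_val) = gcd(2, 14) = 2

Answer: 2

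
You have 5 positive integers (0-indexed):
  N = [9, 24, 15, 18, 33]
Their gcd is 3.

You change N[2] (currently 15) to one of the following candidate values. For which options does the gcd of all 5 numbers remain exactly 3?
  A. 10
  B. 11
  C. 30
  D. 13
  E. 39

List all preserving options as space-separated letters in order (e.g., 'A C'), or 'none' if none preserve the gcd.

Old gcd = 3; gcd of others (without N[2]) = 3
New gcd for candidate v: gcd(3, v). Preserves old gcd iff gcd(3, v) = 3.
  Option A: v=10, gcd(3,10)=1 -> changes
  Option B: v=11, gcd(3,11)=1 -> changes
  Option C: v=30, gcd(3,30)=3 -> preserves
  Option D: v=13, gcd(3,13)=1 -> changes
  Option E: v=39, gcd(3,39)=3 -> preserves

Answer: C E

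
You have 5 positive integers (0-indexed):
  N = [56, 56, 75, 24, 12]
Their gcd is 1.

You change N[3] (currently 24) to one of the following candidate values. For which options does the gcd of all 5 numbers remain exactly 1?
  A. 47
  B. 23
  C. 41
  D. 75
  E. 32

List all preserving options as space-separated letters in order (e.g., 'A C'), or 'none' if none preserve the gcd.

Old gcd = 1; gcd of others (without N[3]) = 1
New gcd for candidate v: gcd(1, v). Preserves old gcd iff gcd(1, v) = 1.
  Option A: v=47, gcd(1,47)=1 -> preserves
  Option B: v=23, gcd(1,23)=1 -> preserves
  Option C: v=41, gcd(1,41)=1 -> preserves
  Option D: v=75, gcd(1,75)=1 -> preserves
  Option E: v=32, gcd(1,32)=1 -> preserves

Answer: A B C D E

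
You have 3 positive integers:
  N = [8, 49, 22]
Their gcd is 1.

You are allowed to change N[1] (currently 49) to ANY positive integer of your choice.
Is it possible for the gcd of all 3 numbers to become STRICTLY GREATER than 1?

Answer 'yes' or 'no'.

Answer: yes

Derivation:
Current gcd = 1
gcd of all OTHER numbers (without N[1]=49): gcd([8, 22]) = 2
The new gcd after any change is gcd(2, new_value).
This can be at most 2.
Since 2 > old gcd 1, the gcd CAN increase (e.g., set N[1] = 2).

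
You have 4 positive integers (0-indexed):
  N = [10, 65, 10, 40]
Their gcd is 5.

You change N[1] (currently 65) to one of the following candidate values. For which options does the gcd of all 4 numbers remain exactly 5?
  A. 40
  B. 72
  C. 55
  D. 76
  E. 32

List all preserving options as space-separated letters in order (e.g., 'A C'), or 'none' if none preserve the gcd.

Answer: C

Derivation:
Old gcd = 5; gcd of others (without N[1]) = 10
New gcd for candidate v: gcd(10, v). Preserves old gcd iff gcd(10, v) = 5.
  Option A: v=40, gcd(10,40)=10 -> changes
  Option B: v=72, gcd(10,72)=2 -> changes
  Option C: v=55, gcd(10,55)=5 -> preserves
  Option D: v=76, gcd(10,76)=2 -> changes
  Option E: v=32, gcd(10,32)=2 -> changes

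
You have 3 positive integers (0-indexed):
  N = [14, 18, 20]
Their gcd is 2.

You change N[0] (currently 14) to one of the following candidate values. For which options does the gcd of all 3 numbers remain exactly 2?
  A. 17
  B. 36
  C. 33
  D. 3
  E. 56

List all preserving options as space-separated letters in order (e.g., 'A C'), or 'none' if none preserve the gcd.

Answer: B E

Derivation:
Old gcd = 2; gcd of others (without N[0]) = 2
New gcd for candidate v: gcd(2, v). Preserves old gcd iff gcd(2, v) = 2.
  Option A: v=17, gcd(2,17)=1 -> changes
  Option B: v=36, gcd(2,36)=2 -> preserves
  Option C: v=33, gcd(2,33)=1 -> changes
  Option D: v=3, gcd(2,3)=1 -> changes
  Option E: v=56, gcd(2,56)=2 -> preserves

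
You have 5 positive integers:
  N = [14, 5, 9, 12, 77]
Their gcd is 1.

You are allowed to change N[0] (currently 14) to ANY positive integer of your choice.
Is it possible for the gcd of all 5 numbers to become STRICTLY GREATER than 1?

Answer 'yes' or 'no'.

Current gcd = 1
gcd of all OTHER numbers (without N[0]=14): gcd([5, 9, 12, 77]) = 1
The new gcd after any change is gcd(1, new_value).
This can be at most 1.
Since 1 = old gcd 1, the gcd can only stay the same or decrease.

Answer: no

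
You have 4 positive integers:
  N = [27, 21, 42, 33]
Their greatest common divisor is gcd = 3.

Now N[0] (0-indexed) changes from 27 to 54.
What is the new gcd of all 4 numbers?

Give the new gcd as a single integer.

Answer: 3

Derivation:
Numbers: [27, 21, 42, 33], gcd = 3
Change: index 0, 27 -> 54
gcd of the OTHER numbers (without index 0): gcd([21, 42, 33]) = 3
New gcd = gcd(g_others, new_val) = gcd(3, 54) = 3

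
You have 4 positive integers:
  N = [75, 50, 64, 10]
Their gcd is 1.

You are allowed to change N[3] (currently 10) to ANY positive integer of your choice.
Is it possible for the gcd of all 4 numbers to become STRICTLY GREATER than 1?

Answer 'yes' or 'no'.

Answer: no

Derivation:
Current gcd = 1
gcd of all OTHER numbers (without N[3]=10): gcd([75, 50, 64]) = 1
The new gcd after any change is gcd(1, new_value).
This can be at most 1.
Since 1 = old gcd 1, the gcd can only stay the same or decrease.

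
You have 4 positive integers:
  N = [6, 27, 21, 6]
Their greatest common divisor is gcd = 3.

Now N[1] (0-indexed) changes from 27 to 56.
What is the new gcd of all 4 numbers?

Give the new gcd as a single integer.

Numbers: [6, 27, 21, 6], gcd = 3
Change: index 1, 27 -> 56
gcd of the OTHER numbers (without index 1): gcd([6, 21, 6]) = 3
New gcd = gcd(g_others, new_val) = gcd(3, 56) = 1

Answer: 1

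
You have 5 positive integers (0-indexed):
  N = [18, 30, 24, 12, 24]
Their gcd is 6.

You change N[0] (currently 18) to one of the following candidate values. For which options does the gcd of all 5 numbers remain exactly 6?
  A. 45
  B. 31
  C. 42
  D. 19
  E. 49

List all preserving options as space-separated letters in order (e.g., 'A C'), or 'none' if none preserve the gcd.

Answer: C

Derivation:
Old gcd = 6; gcd of others (without N[0]) = 6
New gcd for candidate v: gcd(6, v). Preserves old gcd iff gcd(6, v) = 6.
  Option A: v=45, gcd(6,45)=3 -> changes
  Option B: v=31, gcd(6,31)=1 -> changes
  Option C: v=42, gcd(6,42)=6 -> preserves
  Option D: v=19, gcd(6,19)=1 -> changes
  Option E: v=49, gcd(6,49)=1 -> changes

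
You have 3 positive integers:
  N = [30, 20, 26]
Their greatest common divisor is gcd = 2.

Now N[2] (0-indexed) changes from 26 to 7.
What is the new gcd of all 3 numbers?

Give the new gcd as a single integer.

Answer: 1

Derivation:
Numbers: [30, 20, 26], gcd = 2
Change: index 2, 26 -> 7
gcd of the OTHER numbers (without index 2): gcd([30, 20]) = 10
New gcd = gcd(g_others, new_val) = gcd(10, 7) = 1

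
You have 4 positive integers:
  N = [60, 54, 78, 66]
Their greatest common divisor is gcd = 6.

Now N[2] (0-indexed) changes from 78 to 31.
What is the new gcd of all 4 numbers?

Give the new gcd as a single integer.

Answer: 1

Derivation:
Numbers: [60, 54, 78, 66], gcd = 6
Change: index 2, 78 -> 31
gcd of the OTHER numbers (without index 2): gcd([60, 54, 66]) = 6
New gcd = gcd(g_others, new_val) = gcd(6, 31) = 1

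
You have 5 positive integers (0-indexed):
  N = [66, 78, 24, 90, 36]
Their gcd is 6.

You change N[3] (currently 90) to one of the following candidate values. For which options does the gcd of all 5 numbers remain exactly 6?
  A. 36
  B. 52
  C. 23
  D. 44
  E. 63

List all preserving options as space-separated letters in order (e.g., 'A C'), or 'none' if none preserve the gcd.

Old gcd = 6; gcd of others (without N[3]) = 6
New gcd for candidate v: gcd(6, v). Preserves old gcd iff gcd(6, v) = 6.
  Option A: v=36, gcd(6,36)=6 -> preserves
  Option B: v=52, gcd(6,52)=2 -> changes
  Option C: v=23, gcd(6,23)=1 -> changes
  Option D: v=44, gcd(6,44)=2 -> changes
  Option E: v=63, gcd(6,63)=3 -> changes

Answer: A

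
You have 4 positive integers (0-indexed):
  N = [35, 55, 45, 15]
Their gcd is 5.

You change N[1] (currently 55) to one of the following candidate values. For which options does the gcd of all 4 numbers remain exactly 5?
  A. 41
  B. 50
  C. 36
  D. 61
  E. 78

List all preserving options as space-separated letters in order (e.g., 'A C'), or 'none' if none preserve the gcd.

Old gcd = 5; gcd of others (without N[1]) = 5
New gcd for candidate v: gcd(5, v). Preserves old gcd iff gcd(5, v) = 5.
  Option A: v=41, gcd(5,41)=1 -> changes
  Option B: v=50, gcd(5,50)=5 -> preserves
  Option C: v=36, gcd(5,36)=1 -> changes
  Option D: v=61, gcd(5,61)=1 -> changes
  Option E: v=78, gcd(5,78)=1 -> changes

Answer: B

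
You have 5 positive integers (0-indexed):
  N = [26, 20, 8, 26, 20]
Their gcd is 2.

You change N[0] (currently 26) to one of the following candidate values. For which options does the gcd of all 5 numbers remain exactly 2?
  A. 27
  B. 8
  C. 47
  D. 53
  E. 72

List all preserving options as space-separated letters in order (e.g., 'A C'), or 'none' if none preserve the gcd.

Answer: B E

Derivation:
Old gcd = 2; gcd of others (without N[0]) = 2
New gcd for candidate v: gcd(2, v). Preserves old gcd iff gcd(2, v) = 2.
  Option A: v=27, gcd(2,27)=1 -> changes
  Option B: v=8, gcd(2,8)=2 -> preserves
  Option C: v=47, gcd(2,47)=1 -> changes
  Option D: v=53, gcd(2,53)=1 -> changes
  Option E: v=72, gcd(2,72)=2 -> preserves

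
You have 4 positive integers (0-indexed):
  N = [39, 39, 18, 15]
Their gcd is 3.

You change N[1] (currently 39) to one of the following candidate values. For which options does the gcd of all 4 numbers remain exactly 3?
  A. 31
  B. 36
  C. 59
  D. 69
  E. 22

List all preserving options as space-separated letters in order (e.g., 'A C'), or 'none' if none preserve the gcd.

Answer: B D

Derivation:
Old gcd = 3; gcd of others (without N[1]) = 3
New gcd for candidate v: gcd(3, v). Preserves old gcd iff gcd(3, v) = 3.
  Option A: v=31, gcd(3,31)=1 -> changes
  Option B: v=36, gcd(3,36)=3 -> preserves
  Option C: v=59, gcd(3,59)=1 -> changes
  Option D: v=69, gcd(3,69)=3 -> preserves
  Option E: v=22, gcd(3,22)=1 -> changes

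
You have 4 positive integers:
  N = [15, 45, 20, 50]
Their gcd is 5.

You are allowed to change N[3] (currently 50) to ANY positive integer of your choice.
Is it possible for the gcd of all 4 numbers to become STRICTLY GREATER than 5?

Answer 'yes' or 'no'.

Current gcd = 5
gcd of all OTHER numbers (without N[3]=50): gcd([15, 45, 20]) = 5
The new gcd after any change is gcd(5, new_value).
This can be at most 5.
Since 5 = old gcd 5, the gcd can only stay the same or decrease.

Answer: no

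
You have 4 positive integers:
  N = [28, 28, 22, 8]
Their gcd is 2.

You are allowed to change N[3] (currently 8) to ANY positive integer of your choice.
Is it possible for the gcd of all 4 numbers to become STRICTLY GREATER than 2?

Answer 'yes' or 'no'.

Answer: no

Derivation:
Current gcd = 2
gcd of all OTHER numbers (without N[3]=8): gcd([28, 28, 22]) = 2
The new gcd after any change is gcd(2, new_value).
This can be at most 2.
Since 2 = old gcd 2, the gcd can only stay the same or decrease.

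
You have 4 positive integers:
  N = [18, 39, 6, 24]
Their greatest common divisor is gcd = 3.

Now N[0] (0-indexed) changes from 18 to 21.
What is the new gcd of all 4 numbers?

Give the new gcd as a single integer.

Answer: 3

Derivation:
Numbers: [18, 39, 6, 24], gcd = 3
Change: index 0, 18 -> 21
gcd of the OTHER numbers (without index 0): gcd([39, 6, 24]) = 3
New gcd = gcd(g_others, new_val) = gcd(3, 21) = 3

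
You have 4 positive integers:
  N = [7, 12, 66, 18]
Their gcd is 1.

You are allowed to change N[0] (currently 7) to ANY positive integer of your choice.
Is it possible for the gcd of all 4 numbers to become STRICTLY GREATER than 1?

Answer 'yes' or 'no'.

Current gcd = 1
gcd of all OTHER numbers (without N[0]=7): gcd([12, 66, 18]) = 6
The new gcd after any change is gcd(6, new_value).
This can be at most 6.
Since 6 > old gcd 1, the gcd CAN increase (e.g., set N[0] = 6).

Answer: yes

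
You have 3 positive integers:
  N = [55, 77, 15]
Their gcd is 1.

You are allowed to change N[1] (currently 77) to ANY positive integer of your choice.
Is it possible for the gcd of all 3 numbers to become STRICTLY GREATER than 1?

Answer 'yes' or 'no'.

Current gcd = 1
gcd of all OTHER numbers (without N[1]=77): gcd([55, 15]) = 5
The new gcd after any change is gcd(5, new_value).
This can be at most 5.
Since 5 > old gcd 1, the gcd CAN increase (e.g., set N[1] = 5).

Answer: yes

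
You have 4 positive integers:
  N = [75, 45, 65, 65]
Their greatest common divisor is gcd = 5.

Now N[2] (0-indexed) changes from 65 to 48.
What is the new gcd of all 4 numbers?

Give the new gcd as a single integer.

Numbers: [75, 45, 65, 65], gcd = 5
Change: index 2, 65 -> 48
gcd of the OTHER numbers (without index 2): gcd([75, 45, 65]) = 5
New gcd = gcd(g_others, new_val) = gcd(5, 48) = 1

Answer: 1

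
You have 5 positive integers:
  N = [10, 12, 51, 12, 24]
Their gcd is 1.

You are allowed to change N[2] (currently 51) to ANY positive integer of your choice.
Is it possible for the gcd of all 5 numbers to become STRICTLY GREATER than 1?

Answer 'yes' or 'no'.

Answer: yes

Derivation:
Current gcd = 1
gcd of all OTHER numbers (without N[2]=51): gcd([10, 12, 12, 24]) = 2
The new gcd after any change is gcd(2, new_value).
This can be at most 2.
Since 2 > old gcd 1, the gcd CAN increase (e.g., set N[2] = 2).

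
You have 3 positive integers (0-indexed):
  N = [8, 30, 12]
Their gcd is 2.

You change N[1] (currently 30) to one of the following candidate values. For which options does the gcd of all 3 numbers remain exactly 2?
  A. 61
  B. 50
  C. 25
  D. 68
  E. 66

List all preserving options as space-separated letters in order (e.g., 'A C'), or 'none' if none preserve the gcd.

Old gcd = 2; gcd of others (without N[1]) = 4
New gcd for candidate v: gcd(4, v). Preserves old gcd iff gcd(4, v) = 2.
  Option A: v=61, gcd(4,61)=1 -> changes
  Option B: v=50, gcd(4,50)=2 -> preserves
  Option C: v=25, gcd(4,25)=1 -> changes
  Option D: v=68, gcd(4,68)=4 -> changes
  Option E: v=66, gcd(4,66)=2 -> preserves

Answer: B E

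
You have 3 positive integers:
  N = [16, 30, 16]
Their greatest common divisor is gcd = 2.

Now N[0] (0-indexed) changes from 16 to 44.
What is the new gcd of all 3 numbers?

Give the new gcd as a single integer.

Numbers: [16, 30, 16], gcd = 2
Change: index 0, 16 -> 44
gcd of the OTHER numbers (without index 0): gcd([30, 16]) = 2
New gcd = gcd(g_others, new_val) = gcd(2, 44) = 2

Answer: 2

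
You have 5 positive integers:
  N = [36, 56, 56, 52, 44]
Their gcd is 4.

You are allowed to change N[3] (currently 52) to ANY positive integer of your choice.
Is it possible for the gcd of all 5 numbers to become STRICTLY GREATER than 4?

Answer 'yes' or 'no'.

Current gcd = 4
gcd of all OTHER numbers (without N[3]=52): gcd([36, 56, 56, 44]) = 4
The new gcd after any change is gcd(4, new_value).
This can be at most 4.
Since 4 = old gcd 4, the gcd can only stay the same or decrease.

Answer: no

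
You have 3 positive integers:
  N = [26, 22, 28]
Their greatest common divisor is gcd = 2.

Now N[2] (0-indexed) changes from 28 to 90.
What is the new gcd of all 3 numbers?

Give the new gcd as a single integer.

Answer: 2

Derivation:
Numbers: [26, 22, 28], gcd = 2
Change: index 2, 28 -> 90
gcd of the OTHER numbers (without index 2): gcd([26, 22]) = 2
New gcd = gcd(g_others, new_val) = gcd(2, 90) = 2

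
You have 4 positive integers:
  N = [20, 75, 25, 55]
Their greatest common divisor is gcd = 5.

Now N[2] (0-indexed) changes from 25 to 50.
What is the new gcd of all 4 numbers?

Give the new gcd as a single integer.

Numbers: [20, 75, 25, 55], gcd = 5
Change: index 2, 25 -> 50
gcd of the OTHER numbers (without index 2): gcd([20, 75, 55]) = 5
New gcd = gcd(g_others, new_val) = gcd(5, 50) = 5

Answer: 5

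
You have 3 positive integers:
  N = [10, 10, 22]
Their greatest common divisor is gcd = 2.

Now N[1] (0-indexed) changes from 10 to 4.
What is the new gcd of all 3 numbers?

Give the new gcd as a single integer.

Answer: 2

Derivation:
Numbers: [10, 10, 22], gcd = 2
Change: index 1, 10 -> 4
gcd of the OTHER numbers (without index 1): gcd([10, 22]) = 2
New gcd = gcd(g_others, new_val) = gcd(2, 4) = 2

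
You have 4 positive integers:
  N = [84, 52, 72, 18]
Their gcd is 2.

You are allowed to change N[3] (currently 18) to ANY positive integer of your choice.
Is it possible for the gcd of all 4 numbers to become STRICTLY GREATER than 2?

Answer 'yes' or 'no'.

Current gcd = 2
gcd of all OTHER numbers (without N[3]=18): gcd([84, 52, 72]) = 4
The new gcd after any change is gcd(4, new_value).
This can be at most 4.
Since 4 > old gcd 2, the gcd CAN increase (e.g., set N[3] = 4).

Answer: yes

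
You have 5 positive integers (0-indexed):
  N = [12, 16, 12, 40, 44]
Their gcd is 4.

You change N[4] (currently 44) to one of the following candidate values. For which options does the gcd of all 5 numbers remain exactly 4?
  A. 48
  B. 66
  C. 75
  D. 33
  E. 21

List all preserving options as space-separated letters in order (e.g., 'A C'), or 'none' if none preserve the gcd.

Old gcd = 4; gcd of others (without N[4]) = 4
New gcd for candidate v: gcd(4, v). Preserves old gcd iff gcd(4, v) = 4.
  Option A: v=48, gcd(4,48)=4 -> preserves
  Option B: v=66, gcd(4,66)=2 -> changes
  Option C: v=75, gcd(4,75)=1 -> changes
  Option D: v=33, gcd(4,33)=1 -> changes
  Option E: v=21, gcd(4,21)=1 -> changes

Answer: A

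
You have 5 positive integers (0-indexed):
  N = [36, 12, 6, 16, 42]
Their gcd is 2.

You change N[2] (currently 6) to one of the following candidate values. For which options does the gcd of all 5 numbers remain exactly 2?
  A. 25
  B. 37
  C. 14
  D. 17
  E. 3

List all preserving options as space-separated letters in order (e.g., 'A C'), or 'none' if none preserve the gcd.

Answer: C

Derivation:
Old gcd = 2; gcd of others (without N[2]) = 2
New gcd for candidate v: gcd(2, v). Preserves old gcd iff gcd(2, v) = 2.
  Option A: v=25, gcd(2,25)=1 -> changes
  Option B: v=37, gcd(2,37)=1 -> changes
  Option C: v=14, gcd(2,14)=2 -> preserves
  Option D: v=17, gcd(2,17)=1 -> changes
  Option E: v=3, gcd(2,3)=1 -> changes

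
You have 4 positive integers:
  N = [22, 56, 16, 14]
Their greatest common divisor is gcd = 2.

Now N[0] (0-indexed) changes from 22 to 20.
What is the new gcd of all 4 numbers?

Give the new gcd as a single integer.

Numbers: [22, 56, 16, 14], gcd = 2
Change: index 0, 22 -> 20
gcd of the OTHER numbers (without index 0): gcd([56, 16, 14]) = 2
New gcd = gcd(g_others, new_val) = gcd(2, 20) = 2

Answer: 2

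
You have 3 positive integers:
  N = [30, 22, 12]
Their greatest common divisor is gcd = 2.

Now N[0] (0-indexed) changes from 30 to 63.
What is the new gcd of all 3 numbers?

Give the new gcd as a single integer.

Numbers: [30, 22, 12], gcd = 2
Change: index 0, 30 -> 63
gcd of the OTHER numbers (without index 0): gcd([22, 12]) = 2
New gcd = gcd(g_others, new_val) = gcd(2, 63) = 1

Answer: 1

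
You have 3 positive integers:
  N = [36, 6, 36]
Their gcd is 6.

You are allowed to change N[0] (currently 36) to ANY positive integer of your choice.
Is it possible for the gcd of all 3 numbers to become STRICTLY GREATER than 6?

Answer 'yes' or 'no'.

Answer: no

Derivation:
Current gcd = 6
gcd of all OTHER numbers (without N[0]=36): gcd([6, 36]) = 6
The new gcd after any change is gcd(6, new_value).
This can be at most 6.
Since 6 = old gcd 6, the gcd can only stay the same or decrease.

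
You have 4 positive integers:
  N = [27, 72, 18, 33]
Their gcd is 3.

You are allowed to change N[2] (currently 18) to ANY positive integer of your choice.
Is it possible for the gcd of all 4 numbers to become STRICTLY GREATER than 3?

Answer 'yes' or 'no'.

Answer: no

Derivation:
Current gcd = 3
gcd of all OTHER numbers (without N[2]=18): gcd([27, 72, 33]) = 3
The new gcd after any change is gcd(3, new_value).
This can be at most 3.
Since 3 = old gcd 3, the gcd can only stay the same or decrease.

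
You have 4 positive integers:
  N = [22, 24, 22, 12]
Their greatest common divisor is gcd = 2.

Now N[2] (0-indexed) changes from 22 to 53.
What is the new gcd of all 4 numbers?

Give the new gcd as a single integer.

Numbers: [22, 24, 22, 12], gcd = 2
Change: index 2, 22 -> 53
gcd of the OTHER numbers (without index 2): gcd([22, 24, 12]) = 2
New gcd = gcd(g_others, new_val) = gcd(2, 53) = 1

Answer: 1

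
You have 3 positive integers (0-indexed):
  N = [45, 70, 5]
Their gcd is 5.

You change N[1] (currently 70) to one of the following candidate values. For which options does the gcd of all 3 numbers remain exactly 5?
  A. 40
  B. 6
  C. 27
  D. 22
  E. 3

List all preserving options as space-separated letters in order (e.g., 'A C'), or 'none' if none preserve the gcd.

Answer: A

Derivation:
Old gcd = 5; gcd of others (without N[1]) = 5
New gcd for candidate v: gcd(5, v). Preserves old gcd iff gcd(5, v) = 5.
  Option A: v=40, gcd(5,40)=5 -> preserves
  Option B: v=6, gcd(5,6)=1 -> changes
  Option C: v=27, gcd(5,27)=1 -> changes
  Option D: v=22, gcd(5,22)=1 -> changes
  Option E: v=3, gcd(5,3)=1 -> changes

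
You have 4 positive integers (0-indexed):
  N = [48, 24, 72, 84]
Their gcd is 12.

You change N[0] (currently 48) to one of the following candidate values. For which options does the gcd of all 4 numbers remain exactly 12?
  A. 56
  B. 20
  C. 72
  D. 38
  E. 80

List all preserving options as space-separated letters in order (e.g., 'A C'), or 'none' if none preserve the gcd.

Answer: C

Derivation:
Old gcd = 12; gcd of others (without N[0]) = 12
New gcd for candidate v: gcd(12, v). Preserves old gcd iff gcd(12, v) = 12.
  Option A: v=56, gcd(12,56)=4 -> changes
  Option B: v=20, gcd(12,20)=4 -> changes
  Option C: v=72, gcd(12,72)=12 -> preserves
  Option D: v=38, gcd(12,38)=2 -> changes
  Option E: v=80, gcd(12,80)=4 -> changes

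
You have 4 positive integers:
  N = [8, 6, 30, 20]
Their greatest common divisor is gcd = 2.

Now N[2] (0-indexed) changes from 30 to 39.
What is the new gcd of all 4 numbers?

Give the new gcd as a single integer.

Answer: 1

Derivation:
Numbers: [8, 6, 30, 20], gcd = 2
Change: index 2, 30 -> 39
gcd of the OTHER numbers (without index 2): gcd([8, 6, 20]) = 2
New gcd = gcd(g_others, new_val) = gcd(2, 39) = 1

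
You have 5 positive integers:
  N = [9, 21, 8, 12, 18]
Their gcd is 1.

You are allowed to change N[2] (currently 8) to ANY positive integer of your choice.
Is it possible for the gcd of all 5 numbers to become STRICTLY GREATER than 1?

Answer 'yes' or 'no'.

Answer: yes

Derivation:
Current gcd = 1
gcd of all OTHER numbers (without N[2]=8): gcd([9, 21, 12, 18]) = 3
The new gcd after any change is gcd(3, new_value).
This can be at most 3.
Since 3 > old gcd 1, the gcd CAN increase (e.g., set N[2] = 3).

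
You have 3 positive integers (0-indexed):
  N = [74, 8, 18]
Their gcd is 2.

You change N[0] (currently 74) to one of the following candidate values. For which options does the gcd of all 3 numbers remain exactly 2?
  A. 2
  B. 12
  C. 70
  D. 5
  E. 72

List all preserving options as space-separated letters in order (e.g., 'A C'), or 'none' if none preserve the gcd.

Old gcd = 2; gcd of others (without N[0]) = 2
New gcd for candidate v: gcd(2, v). Preserves old gcd iff gcd(2, v) = 2.
  Option A: v=2, gcd(2,2)=2 -> preserves
  Option B: v=12, gcd(2,12)=2 -> preserves
  Option C: v=70, gcd(2,70)=2 -> preserves
  Option D: v=5, gcd(2,5)=1 -> changes
  Option E: v=72, gcd(2,72)=2 -> preserves

Answer: A B C E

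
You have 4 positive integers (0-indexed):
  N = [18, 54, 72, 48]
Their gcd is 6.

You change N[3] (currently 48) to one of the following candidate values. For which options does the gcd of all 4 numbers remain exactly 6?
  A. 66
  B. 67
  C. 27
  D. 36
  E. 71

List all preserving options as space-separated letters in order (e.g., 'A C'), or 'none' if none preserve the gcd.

Old gcd = 6; gcd of others (without N[3]) = 18
New gcd for candidate v: gcd(18, v). Preserves old gcd iff gcd(18, v) = 6.
  Option A: v=66, gcd(18,66)=6 -> preserves
  Option B: v=67, gcd(18,67)=1 -> changes
  Option C: v=27, gcd(18,27)=9 -> changes
  Option D: v=36, gcd(18,36)=18 -> changes
  Option E: v=71, gcd(18,71)=1 -> changes

Answer: A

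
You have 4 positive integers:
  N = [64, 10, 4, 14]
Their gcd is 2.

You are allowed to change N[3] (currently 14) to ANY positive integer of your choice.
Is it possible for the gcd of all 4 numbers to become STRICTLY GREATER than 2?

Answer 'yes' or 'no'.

Current gcd = 2
gcd of all OTHER numbers (without N[3]=14): gcd([64, 10, 4]) = 2
The new gcd after any change is gcd(2, new_value).
This can be at most 2.
Since 2 = old gcd 2, the gcd can only stay the same or decrease.

Answer: no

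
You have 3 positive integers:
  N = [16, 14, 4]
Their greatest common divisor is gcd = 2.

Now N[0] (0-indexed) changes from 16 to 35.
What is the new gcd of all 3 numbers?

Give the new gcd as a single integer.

Answer: 1

Derivation:
Numbers: [16, 14, 4], gcd = 2
Change: index 0, 16 -> 35
gcd of the OTHER numbers (without index 0): gcd([14, 4]) = 2
New gcd = gcd(g_others, new_val) = gcd(2, 35) = 1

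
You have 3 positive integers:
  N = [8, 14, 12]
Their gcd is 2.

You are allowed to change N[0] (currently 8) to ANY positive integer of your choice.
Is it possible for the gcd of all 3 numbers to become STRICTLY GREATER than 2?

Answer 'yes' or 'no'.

Answer: no

Derivation:
Current gcd = 2
gcd of all OTHER numbers (without N[0]=8): gcd([14, 12]) = 2
The new gcd after any change is gcd(2, new_value).
This can be at most 2.
Since 2 = old gcd 2, the gcd can only stay the same or decrease.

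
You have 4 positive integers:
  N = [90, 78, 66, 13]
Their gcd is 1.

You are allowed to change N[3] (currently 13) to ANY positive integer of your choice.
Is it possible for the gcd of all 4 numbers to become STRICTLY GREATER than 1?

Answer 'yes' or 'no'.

Current gcd = 1
gcd of all OTHER numbers (without N[3]=13): gcd([90, 78, 66]) = 6
The new gcd after any change is gcd(6, new_value).
This can be at most 6.
Since 6 > old gcd 1, the gcd CAN increase (e.g., set N[3] = 6).

Answer: yes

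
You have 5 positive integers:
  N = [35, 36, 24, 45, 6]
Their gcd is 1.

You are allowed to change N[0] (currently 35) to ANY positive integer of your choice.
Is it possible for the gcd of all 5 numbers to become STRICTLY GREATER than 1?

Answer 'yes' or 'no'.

Answer: yes

Derivation:
Current gcd = 1
gcd of all OTHER numbers (without N[0]=35): gcd([36, 24, 45, 6]) = 3
The new gcd after any change is gcd(3, new_value).
This can be at most 3.
Since 3 > old gcd 1, the gcd CAN increase (e.g., set N[0] = 3).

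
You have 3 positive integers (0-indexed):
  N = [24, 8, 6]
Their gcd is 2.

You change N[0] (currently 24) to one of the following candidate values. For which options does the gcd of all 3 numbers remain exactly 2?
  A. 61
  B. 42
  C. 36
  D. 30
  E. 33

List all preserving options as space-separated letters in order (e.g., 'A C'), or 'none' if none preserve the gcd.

Old gcd = 2; gcd of others (without N[0]) = 2
New gcd for candidate v: gcd(2, v). Preserves old gcd iff gcd(2, v) = 2.
  Option A: v=61, gcd(2,61)=1 -> changes
  Option B: v=42, gcd(2,42)=2 -> preserves
  Option C: v=36, gcd(2,36)=2 -> preserves
  Option D: v=30, gcd(2,30)=2 -> preserves
  Option E: v=33, gcd(2,33)=1 -> changes

Answer: B C D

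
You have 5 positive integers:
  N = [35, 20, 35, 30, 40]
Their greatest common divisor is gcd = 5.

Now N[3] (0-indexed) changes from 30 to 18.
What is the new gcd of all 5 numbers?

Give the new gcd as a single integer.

Answer: 1

Derivation:
Numbers: [35, 20, 35, 30, 40], gcd = 5
Change: index 3, 30 -> 18
gcd of the OTHER numbers (without index 3): gcd([35, 20, 35, 40]) = 5
New gcd = gcd(g_others, new_val) = gcd(5, 18) = 1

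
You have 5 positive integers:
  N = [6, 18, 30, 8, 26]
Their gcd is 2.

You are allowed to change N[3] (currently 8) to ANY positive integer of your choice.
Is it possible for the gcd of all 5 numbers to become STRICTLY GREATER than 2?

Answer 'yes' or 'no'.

Answer: no

Derivation:
Current gcd = 2
gcd of all OTHER numbers (without N[3]=8): gcd([6, 18, 30, 26]) = 2
The new gcd after any change is gcd(2, new_value).
This can be at most 2.
Since 2 = old gcd 2, the gcd can only stay the same or decrease.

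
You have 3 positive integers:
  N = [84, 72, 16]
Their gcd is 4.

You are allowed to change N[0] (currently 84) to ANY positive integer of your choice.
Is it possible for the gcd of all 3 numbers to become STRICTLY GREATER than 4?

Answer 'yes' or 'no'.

Answer: yes

Derivation:
Current gcd = 4
gcd of all OTHER numbers (without N[0]=84): gcd([72, 16]) = 8
The new gcd after any change is gcd(8, new_value).
This can be at most 8.
Since 8 > old gcd 4, the gcd CAN increase (e.g., set N[0] = 8).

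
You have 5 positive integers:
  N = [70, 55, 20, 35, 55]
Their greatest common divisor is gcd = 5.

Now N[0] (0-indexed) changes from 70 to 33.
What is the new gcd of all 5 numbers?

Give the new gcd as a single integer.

Numbers: [70, 55, 20, 35, 55], gcd = 5
Change: index 0, 70 -> 33
gcd of the OTHER numbers (without index 0): gcd([55, 20, 35, 55]) = 5
New gcd = gcd(g_others, new_val) = gcd(5, 33) = 1

Answer: 1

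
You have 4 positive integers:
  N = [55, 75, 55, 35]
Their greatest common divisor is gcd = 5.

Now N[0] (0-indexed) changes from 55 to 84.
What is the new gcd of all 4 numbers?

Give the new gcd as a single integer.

Answer: 1

Derivation:
Numbers: [55, 75, 55, 35], gcd = 5
Change: index 0, 55 -> 84
gcd of the OTHER numbers (without index 0): gcd([75, 55, 35]) = 5
New gcd = gcd(g_others, new_val) = gcd(5, 84) = 1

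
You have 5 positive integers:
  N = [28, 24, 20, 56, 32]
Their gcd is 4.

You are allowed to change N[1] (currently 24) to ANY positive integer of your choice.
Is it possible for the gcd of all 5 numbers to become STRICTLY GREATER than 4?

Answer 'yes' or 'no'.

Answer: no

Derivation:
Current gcd = 4
gcd of all OTHER numbers (without N[1]=24): gcd([28, 20, 56, 32]) = 4
The new gcd after any change is gcd(4, new_value).
This can be at most 4.
Since 4 = old gcd 4, the gcd can only stay the same or decrease.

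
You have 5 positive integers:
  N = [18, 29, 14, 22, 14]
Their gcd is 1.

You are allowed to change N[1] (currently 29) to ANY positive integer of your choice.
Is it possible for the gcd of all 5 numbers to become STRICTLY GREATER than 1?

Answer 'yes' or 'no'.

Current gcd = 1
gcd of all OTHER numbers (without N[1]=29): gcd([18, 14, 22, 14]) = 2
The new gcd after any change is gcd(2, new_value).
This can be at most 2.
Since 2 > old gcd 1, the gcd CAN increase (e.g., set N[1] = 2).

Answer: yes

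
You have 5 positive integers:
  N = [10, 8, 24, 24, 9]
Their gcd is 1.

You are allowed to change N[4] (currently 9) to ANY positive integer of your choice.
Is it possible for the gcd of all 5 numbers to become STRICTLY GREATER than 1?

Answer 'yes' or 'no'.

Answer: yes

Derivation:
Current gcd = 1
gcd of all OTHER numbers (without N[4]=9): gcd([10, 8, 24, 24]) = 2
The new gcd after any change is gcd(2, new_value).
This can be at most 2.
Since 2 > old gcd 1, the gcd CAN increase (e.g., set N[4] = 2).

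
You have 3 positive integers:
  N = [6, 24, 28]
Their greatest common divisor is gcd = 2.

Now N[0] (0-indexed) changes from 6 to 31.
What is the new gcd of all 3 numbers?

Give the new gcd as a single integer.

Numbers: [6, 24, 28], gcd = 2
Change: index 0, 6 -> 31
gcd of the OTHER numbers (without index 0): gcd([24, 28]) = 4
New gcd = gcd(g_others, new_val) = gcd(4, 31) = 1

Answer: 1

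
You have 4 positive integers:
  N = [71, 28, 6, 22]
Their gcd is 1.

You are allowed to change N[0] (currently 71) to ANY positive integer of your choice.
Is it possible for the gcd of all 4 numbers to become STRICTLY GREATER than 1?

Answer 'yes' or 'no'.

Answer: yes

Derivation:
Current gcd = 1
gcd of all OTHER numbers (without N[0]=71): gcd([28, 6, 22]) = 2
The new gcd after any change is gcd(2, new_value).
This can be at most 2.
Since 2 > old gcd 1, the gcd CAN increase (e.g., set N[0] = 2).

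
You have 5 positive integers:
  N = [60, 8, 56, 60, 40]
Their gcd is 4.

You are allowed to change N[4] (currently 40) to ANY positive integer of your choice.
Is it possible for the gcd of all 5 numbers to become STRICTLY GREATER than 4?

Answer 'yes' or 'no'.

Current gcd = 4
gcd of all OTHER numbers (without N[4]=40): gcd([60, 8, 56, 60]) = 4
The new gcd after any change is gcd(4, new_value).
This can be at most 4.
Since 4 = old gcd 4, the gcd can only stay the same or decrease.

Answer: no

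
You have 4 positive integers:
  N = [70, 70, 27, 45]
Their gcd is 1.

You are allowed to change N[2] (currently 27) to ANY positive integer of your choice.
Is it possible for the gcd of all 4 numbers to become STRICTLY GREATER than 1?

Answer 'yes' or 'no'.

Answer: yes

Derivation:
Current gcd = 1
gcd of all OTHER numbers (without N[2]=27): gcd([70, 70, 45]) = 5
The new gcd after any change is gcd(5, new_value).
This can be at most 5.
Since 5 > old gcd 1, the gcd CAN increase (e.g., set N[2] = 5).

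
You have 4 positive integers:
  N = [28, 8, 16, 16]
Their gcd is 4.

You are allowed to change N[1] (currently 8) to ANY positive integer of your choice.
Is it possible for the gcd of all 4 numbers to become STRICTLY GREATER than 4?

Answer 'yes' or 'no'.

Answer: no

Derivation:
Current gcd = 4
gcd of all OTHER numbers (without N[1]=8): gcd([28, 16, 16]) = 4
The new gcd after any change is gcd(4, new_value).
This can be at most 4.
Since 4 = old gcd 4, the gcd can only stay the same or decrease.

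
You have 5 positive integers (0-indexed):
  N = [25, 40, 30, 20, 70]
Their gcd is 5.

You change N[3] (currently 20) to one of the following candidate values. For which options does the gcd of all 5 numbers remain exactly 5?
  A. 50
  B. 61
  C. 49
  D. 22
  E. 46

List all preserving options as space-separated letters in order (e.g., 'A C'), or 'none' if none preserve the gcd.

Old gcd = 5; gcd of others (without N[3]) = 5
New gcd for candidate v: gcd(5, v). Preserves old gcd iff gcd(5, v) = 5.
  Option A: v=50, gcd(5,50)=5 -> preserves
  Option B: v=61, gcd(5,61)=1 -> changes
  Option C: v=49, gcd(5,49)=1 -> changes
  Option D: v=22, gcd(5,22)=1 -> changes
  Option E: v=46, gcd(5,46)=1 -> changes

Answer: A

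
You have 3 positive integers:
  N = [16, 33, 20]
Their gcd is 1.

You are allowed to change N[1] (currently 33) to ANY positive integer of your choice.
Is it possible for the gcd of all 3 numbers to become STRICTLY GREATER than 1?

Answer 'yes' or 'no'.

Current gcd = 1
gcd of all OTHER numbers (without N[1]=33): gcd([16, 20]) = 4
The new gcd after any change is gcd(4, new_value).
This can be at most 4.
Since 4 > old gcd 1, the gcd CAN increase (e.g., set N[1] = 4).

Answer: yes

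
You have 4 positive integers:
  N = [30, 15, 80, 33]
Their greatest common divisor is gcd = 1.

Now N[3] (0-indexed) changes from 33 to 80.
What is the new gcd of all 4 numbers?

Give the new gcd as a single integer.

Numbers: [30, 15, 80, 33], gcd = 1
Change: index 3, 33 -> 80
gcd of the OTHER numbers (without index 3): gcd([30, 15, 80]) = 5
New gcd = gcd(g_others, new_val) = gcd(5, 80) = 5

Answer: 5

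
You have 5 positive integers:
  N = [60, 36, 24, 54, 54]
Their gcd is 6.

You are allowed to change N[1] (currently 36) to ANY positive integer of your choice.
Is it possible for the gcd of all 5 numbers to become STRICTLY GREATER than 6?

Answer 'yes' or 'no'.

Current gcd = 6
gcd of all OTHER numbers (without N[1]=36): gcd([60, 24, 54, 54]) = 6
The new gcd after any change is gcd(6, new_value).
This can be at most 6.
Since 6 = old gcd 6, the gcd can only stay the same or decrease.

Answer: no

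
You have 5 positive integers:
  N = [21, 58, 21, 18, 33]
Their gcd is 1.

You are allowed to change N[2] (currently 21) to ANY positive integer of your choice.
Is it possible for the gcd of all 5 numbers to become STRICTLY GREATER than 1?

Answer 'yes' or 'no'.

Current gcd = 1
gcd of all OTHER numbers (without N[2]=21): gcd([21, 58, 18, 33]) = 1
The new gcd after any change is gcd(1, new_value).
This can be at most 1.
Since 1 = old gcd 1, the gcd can only stay the same or decrease.

Answer: no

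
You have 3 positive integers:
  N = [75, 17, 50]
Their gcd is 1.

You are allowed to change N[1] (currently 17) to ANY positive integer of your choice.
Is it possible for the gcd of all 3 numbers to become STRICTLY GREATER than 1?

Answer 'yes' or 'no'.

Current gcd = 1
gcd of all OTHER numbers (without N[1]=17): gcd([75, 50]) = 25
The new gcd after any change is gcd(25, new_value).
This can be at most 25.
Since 25 > old gcd 1, the gcd CAN increase (e.g., set N[1] = 25).

Answer: yes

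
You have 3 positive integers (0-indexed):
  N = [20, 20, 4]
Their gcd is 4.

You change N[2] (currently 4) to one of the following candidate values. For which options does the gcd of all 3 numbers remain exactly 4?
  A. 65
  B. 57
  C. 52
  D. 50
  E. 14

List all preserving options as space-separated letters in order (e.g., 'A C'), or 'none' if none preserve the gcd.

Old gcd = 4; gcd of others (without N[2]) = 20
New gcd for candidate v: gcd(20, v). Preserves old gcd iff gcd(20, v) = 4.
  Option A: v=65, gcd(20,65)=5 -> changes
  Option B: v=57, gcd(20,57)=1 -> changes
  Option C: v=52, gcd(20,52)=4 -> preserves
  Option D: v=50, gcd(20,50)=10 -> changes
  Option E: v=14, gcd(20,14)=2 -> changes

Answer: C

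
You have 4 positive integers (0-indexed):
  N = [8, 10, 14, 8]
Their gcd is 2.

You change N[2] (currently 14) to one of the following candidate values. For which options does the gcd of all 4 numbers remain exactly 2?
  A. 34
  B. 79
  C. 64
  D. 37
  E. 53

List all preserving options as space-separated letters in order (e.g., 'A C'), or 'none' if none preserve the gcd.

Old gcd = 2; gcd of others (without N[2]) = 2
New gcd for candidate v: gcd(2, v). Preserves old gcd iff gcd(2, v) = 2.
  Option A: v=34, gcd(2,34)=2 -> preserves
  Option B: v=79, gcd(2,79)=1 -> changes
  Option C: v=64, gcd(2,64)=2 -> preserves
  Option D: v=37, gcd(2,37)=1 -> changes
  Option E: v=53, gcd(2,53)=1 -> changes

Answer: A C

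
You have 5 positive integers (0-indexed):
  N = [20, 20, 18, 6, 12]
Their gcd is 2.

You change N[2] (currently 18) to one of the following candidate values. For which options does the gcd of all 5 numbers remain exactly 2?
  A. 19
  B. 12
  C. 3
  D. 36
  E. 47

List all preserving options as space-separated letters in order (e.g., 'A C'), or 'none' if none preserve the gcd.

Old gcd = 2; gcd of others (without N[2]) = 2
New gcd for candidate v: gcd(2, v). Preserves old gcd iff gcd(2, v) = 2.
  Option A: v=19, gcd(2,19)=1 -> changes
  Option B: v=12, gcd(2,12)=2 -> preserves
  Option C: v=3, gcd(2,3)=1 -> changes
  Option D: v=36, gcd(2,36)=2 -> preserves
  Option E: v=47, gcd(2,47)=1 -> changes

Answer: B D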